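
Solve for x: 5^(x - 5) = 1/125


Express both sides with the same base.
1/125 = 5^(-3)
Since the bases match, equate exponents: x - 5 = -3
So x = -3 - (-5) = 2

x = 2


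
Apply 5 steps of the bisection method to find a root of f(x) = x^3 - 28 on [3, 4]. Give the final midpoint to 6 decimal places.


f(x) = x^3 - 28
f(3) = -1 < 0
f(4) = 36 > 0

Step 1: midpoint = (3.000000 + 4.000000)/2 = 3.500000
  f(3.500000) = 14.875000
  f(mid) > 0, so root is in [3.000000, 3.500000]

Step 2: midpoint = (3.000000 + 3.500000)/2 = 3.250000
  f(3.250000) = 6.328125
  f(mid) > 0, so root is in [3.000000, 3.250000]

Step 3: midpoint = (3.000000 + 3.250000)/2 = 3.125000
  f(3.125000) = 2.517578
  f(mid) > 0, so root is in [3.000000, 3.125000]

Step 4: midpoint = (3.000000 + 3.125000)/2 = 3.062500
  f(3.062500) = 0.722900
  f(mid) > 0, so root is in [3.000000, 3.062500]

Step 5: midpoint = (3.000000 + 3.062500)/2 = 3.031250
  f(3.031250) = -0.147430
  f(mid) < 0, so root is in [3.031250, 3.062500]

midpoint = 3.031250


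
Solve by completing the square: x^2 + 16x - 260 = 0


Start: x^2 + 16x - 260 = 0
Move constant: x^2 + 16x = 260
Half of 16 is 8, squared is 64
Add 64 to both sides: x^2 + 16x + 64 = 324
(x + 8)^2 = 324
x + 8 = ±18
x = -8 + 18 = 10 or x = -8 - 18 = -26

x = -26, x = 10


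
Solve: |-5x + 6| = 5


An absolute value equation |expr| = 5 gives two cases:
Case 1: -5x + 6 = 5
  -5x = -1, so x = 1/5
Case 2: -5x + 6 = -5
  -5x = -11, so x = 11/5

x = 1/5, x = 11/5


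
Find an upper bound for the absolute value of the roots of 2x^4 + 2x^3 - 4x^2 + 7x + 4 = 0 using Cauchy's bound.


Cauchy's bound: all roots r satisfy |r| <= 1 + max(|a_i/a_n|) for i = 0,...,n-1
where a_n is the leading coefficient.

Coefficients: [2, 2, -4, 7, 4]
Leading coefficient a_n = 2
Ratios |a_i/a_n|: 1, 2, 7/2, 2
Maximum ratio: 7/2
Cauchy's bound: |r| <= 1 + 7/2 = 9/2

Upper bound = 9/2


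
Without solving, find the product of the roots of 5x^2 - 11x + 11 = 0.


By Vieta's formulas for ax^2 + bx + c = 0:
  Sum of roots = -b/a
  Product of roots = c/a

Here a = 5, b = -11, c = 11
Sum = -(-11)/5 = 11/5
Product = 11/5 = 11/5

Product = 11/5


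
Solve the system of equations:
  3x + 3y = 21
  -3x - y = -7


Using Cramer's rule:
Determinant D = (3)(-1) - (-3)(3) = -3 + 9 = 6
Dx = (21)(-1) - (-7)(3) = -21 + 21 = 0
Dy = (3)(-7) - (-3)(21) = -21 + 63 = 42
x = Dx/D = 0/6 = 0
y = Dy/D = 42/6 = 7

x = 0, y = 7


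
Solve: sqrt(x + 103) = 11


Square both sides: x + 103 = 11^2 = 121
x = 121 - 103 = 18
x = 18
Check: sqrt(1*18 + 103) = sqrt(121) = 11 ✓

x = 18


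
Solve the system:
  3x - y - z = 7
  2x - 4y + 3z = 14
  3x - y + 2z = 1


Using Cramer's rule. Expand each determinant along the first row.
D  = 3*[(-4)*2 - 3*(-1)] - (-1)*[2*2 - 3*3] + (-1)*[2*(-1) - (-4)*3]
  = 3*(-5) - (-1)*(-5) + (-1)*(10) = -30
Dx = 7*[(-4)*2 - 3*(-1)] - (-1)*[14*2 - 3*1] + (-1)*[14*(-1) - (-4)*1]
  = 7*(-5) - (-1)*(25) + (-1)*(-10) = 0
Dy = 3*[14*2 - 3*1] - 7*[2*2 - 3*3] + (-1)*[2*1 - 14*3]
  = 3*(25) - 7*(-5) + (-1)*(-40) = 150
Dz = 3*[(-4)*1 - 14*(-1)] - (-1)*[2*1 - 14*3] + 7*[2*(-1) - (-4)*3]
  = 3*(10) - (-1)*(-40) + 7*(10) = 60
x = Dx/D = 0/-30 = 0, y = Dy/D = 150/-30 = -5, z = Dz/D = 60/-30 = -2
Check eq1: (3)(0) + (-1)(-5) + (-1)(-2) = 7 = 7 ✓
Check eq2: (2)(0) + (-4)(-5) + (3)(-2) = 14 = 14 ✓
Check eq3: (3)(0) + (-1)(-5) + (2)(-2) = 1 = 1 ✓

x = 0, y = -5, z = -2


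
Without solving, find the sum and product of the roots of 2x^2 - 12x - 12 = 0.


By Vieta's formulas for ax^2 + bx + c = 0:
  Sum of roots = -b/a
  Product of roots = c/a

Here a = 2, b = -12, c = -12
Sum = -(-12)/2 = 6
Product = -12/2 = -6

Sum = 6, Product = -6


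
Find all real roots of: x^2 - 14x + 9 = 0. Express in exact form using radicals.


Using the quadratic formula: x = (-b ± sqrt(b^2 - 4ac)) / (2a)
Here a = 1, b = -14, c = 9
Discriminant = b^2 - 4ac = (-14)^2 - 4(1)(9) = 196 - 36 = 160
Since discriminant = 160 > 0, there are two real roots.
x = (14 ± 4*sqrt(10)) / 2
Simplifying: x = 7 ± 2*sqrt(10)
Numerically: x ≈ 13.3246 or x ≈ 0.6754

x = 7 + 2*sqrt(10) or x = 7 - 2*sqrt(10)


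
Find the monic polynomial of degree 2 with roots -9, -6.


A monic polynomial with roots -9, -6 is:
p(x) = (x + 9)(x + 6)
After multiplying by (x + 9): x + 9
After multiplying by (x + 6): x^2 + 15x + 54

x^2 + 15x + 54


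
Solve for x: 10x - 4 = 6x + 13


Starting with: 10x - 4 = 6x + 13
Move all x terms to left: (10 - 6)x = 13 + 4
Simplify: 4x = 17
Divide both sides by 4: x = 17/4

x = 17/4


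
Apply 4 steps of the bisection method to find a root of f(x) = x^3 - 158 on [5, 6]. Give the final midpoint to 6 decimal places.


f(x) = x^3 - 158
f(5) = -33 < 0
f(6) = 58 > 0

Step 1: midpoint = (5.000000 + 6.000000)/2 = 5.500000
  f(5.500000) = 8.375000
  f(mid) > 0, so root is in [5.000000, 5.500000]

Step 2: midpoint = (5.000000 + 5.500000)/2 = 5.250000
  f(5.250000) = -13.296875
  f(mid) < 0, so root is in [5.250000, 5.500000]

Step 3: midpoint = (5.250000 + 5.500000)/2 = 5.375000
  f(5.375000) = -2.712891
  f(mid) < 0, so root is in [5.375000, 5.500000]

Step 4: midpoint = (5.375000 + 5.500000)/2 = 5.437500
  f(5.437500) = 2.767334
  f(mid) > 0, so root is in [5.375000, 5.437500]

midpoint = 5.437500


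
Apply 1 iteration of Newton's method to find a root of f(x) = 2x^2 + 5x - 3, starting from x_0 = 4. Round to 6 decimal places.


Newton's method: x_(n+1) = x_n - f(x_n)/f'(x_n)
f(x) = 2x^2 + 5x - 3
f'(x) = 4x + 5

Iteration 1:
  f(4.000000) = 49.000000
  f'(4.000000) = 21.000000
  x_1 = 4.000000 - (49.000000)/(21.000000) = 1.666667

x_1 = 1.666667


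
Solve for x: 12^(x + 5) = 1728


Express both sides with the same base.
1728 = 12^3
Since the bases match, equate exponents: x + 5 = 3
So x = 3 - (5) = -2

x = -2


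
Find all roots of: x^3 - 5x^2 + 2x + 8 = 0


Let p(x) = x^3 - 5x^2 + 2x + 8. By the rational root theorem (leading coefficient 1), any rational root is an integer divisor of 8: try ±1, ±2, ... in turn.
Test x = 1: value = 6 ≠ 0.
Test x = -1: value = 0 ✓, so (x + 1) is a factor.
Synthetic division by (x + 1): bring down 1; 1(-1) - 5 = -6; (-6)(-1) + 2 = 8; 8(-1) + 8 = 0 → quotient x^2 - 6x + 8, remainder 0.
Solve the quadratic x^2 - 6x + 8 = 0: discriminant = (-6)^2 - 4(1)(8) = 36 - 32 = 4.
sqrt(4) = 2, so x = (6 ± 2)/2: x = 4 or x = 2.
Collecting all roots found:

x = -1, x = 2, x = 4


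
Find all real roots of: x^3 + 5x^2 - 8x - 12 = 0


Let p(x) = x^3 + 5x^2 - 8x - 12. By the rational root theorem (leading coefficient 1), any rational root is an integer divisor of 12: try ±1, ±2, ... in turn.
Test x = 1: value = -14 ≠ 0.
Test x = -1: value = 0 ✓, so (x + 1) is a factor.
Synthetic division by (x + 1): bring down 1; 1(-1) + 5 = 4; 4(-1) - 8 = -12; (-12)(-1) - 12 = 0 → quotient x^2 + 4x - 12, remainder 0.
Solve the quadratic x^2 + 4x - 12 = 0: discriminant = 4^2 - 4(1)(-12) = 16 + 48 = 64.
sqrt(64) = 8, so x = (-4 ± 8)/2: x = 2 or x = -6.

x = -6, x = -1, x = 2


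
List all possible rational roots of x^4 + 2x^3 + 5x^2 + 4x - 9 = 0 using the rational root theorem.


Rational root theorem: possible roots are ±p/q where:
  p divides the constant term (-9): p ∈ {1, 3, 9}
  q divides the leading coefficient (1): q ∈ {1}

All possible rational roots: -9, -3, -1, 1, 3, 9

-9, -3, -1, 1, 3, 9


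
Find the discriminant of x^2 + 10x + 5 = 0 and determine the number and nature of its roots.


For ax^2 + bx + c = 0, discriminant D = b^2 - 4ac
Here a = 1, b = 10, c = 5
D = (10)^2 - 4(1)(5) = 100 - 20 = 80

D = 80 > 0 but not a perfect square
The equation has 2 distinct real irrational roots.

Discriminant = 80, 2 distinct real irrational roots


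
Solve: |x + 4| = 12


An absolute value equation |expr| = 12 gives two cases:
Case 1: x + 4 = 12
  x = 8, so x = 8
Case 2: x + 4 = -12
  x = -16, so x = -16

x = -16, x = 8


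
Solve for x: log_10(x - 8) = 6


Convert to exponential form: x - 8 = 10^6 = 1000000
x = 1000000 + 8 = 1000008
Check: log_10(1000008 - 8) = log_10(1000000) = log_10(1000000) = 6 ✓

x = 1000008


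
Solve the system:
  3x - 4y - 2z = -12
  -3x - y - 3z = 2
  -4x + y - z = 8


Using Cramer's rule. Expand each determinant along the first row.
D  = 3*[(-1)*(-1) - (-3)*1] - (-4)*[(-3)*(-1) - (-3)*(-4)] + (-2)*[(-3)*1 - (-1)*(-4)]
  = 3*(4) - (-4)*(-9) + (-2)*(-7) = -10
Dx = (-12)*[(-1)*(-1) - (-3)*1] - (-4)*[2*(-1) - (-3)*8] + (-2)*[2*1 - (-1)*8]
  = (-12)*(4) - (-4)*(22) + (-2)*(10) = 20
Dy = 3*[2*(-1) - (-3)*8] - (-12)*[(-3)*(-1) - (-3)*(-4)] + (-2)*[(-3)*8 - 2*(-4)]
  = 3*(22) - (-12)*(-9) + (-2)*(-16) = -10
Dz = 3*[(-1)*8 - 2*1] - (-4)*[(-3)*8 - 2*(-4)] + (-12)*[(-3)*1 - (-1)*(-4)]
  = 3*(-10) - (-4)*(-16) + (-12)*(-7) = -10
x = Dx/D = 20/-10 = -2, y = Dy/D = -10/-10 = 1, z = Dz/D = -10/-10 = 1
Check eq1: (3)(-2) + (-4)(1) + (-2)(1) = -12 = -12 ✓
Check eq2: (-3)(-2) + (-1)(1) + (-3)(1) = 2 = 2 ✓
Check eq3: (-4)(-2) + (1)(1) + (-1)(1) = 8 = 8 ✓

x = -2, y = 1, z = 1


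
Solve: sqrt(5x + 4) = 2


Square both sides: 5x + 4 = 2^2 = 4
5x = 4 - 4 = 0
x = 0
Check: sqrt(5*0 + 4) = sqrt(4) = 2 ✓

x = 0


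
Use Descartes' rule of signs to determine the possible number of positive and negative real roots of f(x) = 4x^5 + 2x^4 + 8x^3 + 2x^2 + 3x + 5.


Descartes' rule of signs:

For positive roots, count sign changes in f(x) = 4x^5 + 2x^4 + 8x^3 + 2x^2 + 3x + 5:
Signs of coefficients: +, +, +, +, +, +
Number of sign changes: 0
Possible positive real roots: 0

For negative roots, examine f(-x) = -4x^5 + 2x^4 - 8x^3 + 2x^2 - 3x + 5:
Signs of coefficients: -, +, -, +, -, +
Number of sign changes: 5
Possible negative real roots: 5, 3, 1

Positive roots: 0; Negative roots: 5 or 3 or 1


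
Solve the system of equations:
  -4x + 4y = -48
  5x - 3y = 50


Using Cramer's rule:
Determinant D = (-4)(-3) - (5)(4) = 12 - 20 = -8
Dx = (-48)(-3) - (50)(4) = 144 - 200 = -56
Dy = (-4)(50) - (5)(-48) = -200 + 240 = 40
x = Dx/D = -56/-8 = 7
y = Dy/D = 40/-8 = -5

x = 7, y = -5


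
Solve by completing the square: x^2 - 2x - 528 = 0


Start: x^2 - 2x - 528 = 0
Move constant: x^2 - 2x = 528
Half of -2 is -1, squared is 1
Add 1 to both sides: x^2 - 2x + 1 = 529
(x - 1)^2 = 529
x - 1 = ±23
x = 1 + 23 = 24 or x = 1 - 23 = -22

x = -22, x = 24


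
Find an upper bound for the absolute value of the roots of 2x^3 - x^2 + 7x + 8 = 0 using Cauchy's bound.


Cauchy's bound: all roots r satisfy |r| <= 1 + max(|a_i/a_n|) for i = 0,...,n-1
where a_n is the leading coefficient.

Coefficients: [2, -1, 7, 8]
Leading coefficient a_n = 2
Ratios |a_i/a_n|: 1/2, 7/2, 4
Maximum ratio: 4
Cauchy's bound: |r| <= 1 + 4 = 5

Upper bound = 5


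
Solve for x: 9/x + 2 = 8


Subtract 2 from both sides: 9/x = 6
Multiply both sides by x: 9 = 6 * x
Divide by 6: x = 3/2

x = 3/2


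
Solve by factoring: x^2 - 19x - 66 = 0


We need two numbers that multiply to -66 and add to -19.
Those numbers are 3 and -22 (since 3 * (-22) = -66 and 3 + (-22) = -19).
So x^2 - 19x - 66 = (x + 3)(x - 22) = 0
Setting each factor to zero: x = -3 or x = 22

x = -3, x = 22


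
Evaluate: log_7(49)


We need the exponent such that 7^? = 49
7^2 = 49
Therefore log_7(49) = 2

2


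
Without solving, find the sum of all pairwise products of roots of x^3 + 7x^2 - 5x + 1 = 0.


By Vieta's formulas for x^3 + bx^2 + cx + d = 0:
  r1 + r2 + r3 = -b/a = -7
  r1*r2 + r1*r3 + r2*r3 = c/a = -5
  r1*r2*r3 = -d/a = -1


Sum of pairwise products = -5


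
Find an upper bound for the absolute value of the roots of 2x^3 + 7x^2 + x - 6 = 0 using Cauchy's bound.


Cauchy's bound: all roots r satisfy |r| <= 1 + max(|a_i/a_n|) for i = 0,...,n-1
where a_n is the leading coefficient.

Coefficients: [2, 7, 1, -6]
Leading coefficient a_n = 2
Ratios |a_i/a_n|: 7/2, 1/2, 3
Maximum ratio: 7/2
Cauchy's bound: |r| <= 1 + 7/2 = 9/2

Upper bound = 9/2


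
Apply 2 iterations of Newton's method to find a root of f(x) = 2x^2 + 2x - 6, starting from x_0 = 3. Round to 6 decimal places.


Newton's method: x_(n+1) = x_n - f(x_n)/f'(x_n)
f(x) = 2x^2 + 2x - 6
f'(x) = 4x + 2

Iteration 1:
  f(3.000000) = 18.000000
  f'(3.000000) = 14.000000
  x_1 = 3.000000 - (18.000000)/(14.000000) = 1.714286

Iteration 2:
  f(1.714286) = 3.306122
  f'(1.714286) = 8.857143
  x_2 = 1.714286 - (3.306122)/(8.857143) = 1.341014

x_2 = 1.341014


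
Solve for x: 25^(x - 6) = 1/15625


Express both sides with the same base.
1/15625 = 25^(-3)
Since the bases match, equate exponents: x - 6 = -3
So x = -3 - (-6) = 3

x = 3


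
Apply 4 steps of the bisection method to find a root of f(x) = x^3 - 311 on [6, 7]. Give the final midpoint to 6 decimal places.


f(x) = x^3 - 311
f(6) = -95 < 0
f(7) = 32 > 0

Step 1: midpoint = (6.000000 + 7.000000)/2 = 6.500000
  f(6.500000) = -36.375000
  f(mid) < 0, so root is in [6.500000, 7.000000]

Step 2: midpoint = (6.500000 + 7.000000)/2 = 6.750000
  f(6.750000) = -3.453125
  f(mid) < 0, so root is in [6.750000, 7.000000]

Step 3: midpoint = (6.750000 + 7.000000)/2 = 6.875000
  f(6.875000) = 13.951172
  f(mid) > 0, so root is in [6.750000, 6.875000]

Step 4: midpoint = (6.750000 + 6.875000)/2 = 6.812500
  f(6.812500) = 5.169189
  f(mid) > 0, so root is in [6.750000, 6.812500]

midpoint = 6.812500


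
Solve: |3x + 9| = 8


An absolute value equation |expr| = 8 gives two cases:
Case 1: 3x + 9 = 8
  3x = -1, so x = -1/3
Case 2: 3x + 9 = -8
  3x = -17, so x = -17/3

x = -17/3, x = -1/3


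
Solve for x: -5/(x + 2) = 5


Multiply both sides by (x + 2): -5 = 5(x + 2)
Distribute: -5 = 5x + 10
5x = -5 - 10 = -15
x = -3

x = -3


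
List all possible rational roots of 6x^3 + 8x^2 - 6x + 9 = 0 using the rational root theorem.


Rational root theorem: possible roots are ±p/q where:
  p divides the constant term (9): p ∈ {1, 3, 9}
  q divides the leading coefficient (6): q ∈ {1, 2, 3, 6}

All possible rational roots: -9, -9/2, -3, -3/2, -1, -1/2, -1/3, -1/6, 1/6, 1/3, 1/2, 1, 3/2, 3, 9/2, 9

-9, -9/2, -3, -3/2, -1, -1/2, -1/3, -1/6, 1/6, 1/3, 1/2, 1, 3/2, 3, 9/2, 9


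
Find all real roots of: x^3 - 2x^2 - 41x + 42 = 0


Let p(x) = x^3 - 2x^2 - 41x + 42. By the rational root theorem (leading coefficient 1), any rational root is an integer divisor of 42: try ±1, ±2, ... in turn.
Test x = 1: value = 0 ✓, so (x - 1) is a factor.
Synthetic division by (x - 1): bring down 1; 1(1) - 2 = -1; (-1)(1) - 41 = -42; (-42)(1) + 42 = 0 → quotient x^2 - x - 42, remainder 0.
Solve the quadratic x^2 - x - 42 = 0: discriminant = (-1)^2 - 4(1)(-42) = 1 + 168 = 169.
sqrt(169) = 13, so x = (1 ± 13)/2: x = 7 or x = -6.

x = -6, x = 1, x = 7


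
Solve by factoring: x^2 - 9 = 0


We need two numbers that multiply to -9 and add to 0.
Those numbers are 3 and -3 (since 3 * (-3) = -9 and 3 + (-3) = 0).
So x^2 - 9 = (x + 3)(x - 3) = 0
Setting each factor to zero: x = -3 or x = 3

x = -3, x = 3


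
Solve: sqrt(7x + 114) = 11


Square both sides: 7x + 114 = 11^2 = 121
7x = 121 - 114 = 7
x = 1
Check: sqrt(7*1 + 114) = sqrt(121) = 11 ✓

x = 1


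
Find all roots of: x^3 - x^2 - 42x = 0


The constant term is 0, so x = 0 is a root. Factor out x:
  x^2 - x - 42 = 0
Solve the quadratic x^2 - x - 42 = 0: discriminant = (-1)^2 - 4(1)(-42) = 1 + 168 = 169.
sqrt(169) = 13, so x = (1 ± 13)/2: x = 7 or x = -6.
Collecting all roots found:

x = -6, x = 0, x = 7


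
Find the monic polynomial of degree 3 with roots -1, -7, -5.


A monic polynomial with roots -1, -7, -5 is:
p(x) = (x + 1)(x + 7)(x + 5)
After multiplying by (x + 1): x + 1
After multiplying by (x + 7): x^2 + 8x + 7
After multiplying by (x + 5): x^3 + 13x^2 + 47x + 35

x^3 + 13x^2 + 47x + 35


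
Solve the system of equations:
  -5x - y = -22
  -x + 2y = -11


Using Cramer's rule:
Determinant D = (-5)(2) - (-1)(-1) = -10 - 1 = -11
Dx = (-22)(2) - (-11)(-1) = -44 - 11 = -55
Dy = (-5)(-11) - (-1)(-22) = 55 - 22 = 33
x = Dx/D = -55/-11 = 5
y = Dy/D = 33/-11 = -3

x = 5, y = -3


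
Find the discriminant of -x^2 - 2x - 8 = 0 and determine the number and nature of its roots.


For ax^2 + bx + c = 0, discriminant D = b^2 - 4ac
Here a = -1, b = -2, c = -8
D = (-2)^2 - 4(-1)(-8) = 4 - 32 = -28

D = -28 < 0
The equation has no real roots (2 complex conjugate roots).

Discriminant = -28, no real roots (2 complex conjugate roots)


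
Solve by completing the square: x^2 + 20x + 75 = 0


Start: x^2 + 20x + 75 = 0
Move constant: x^2 + 20x = -75
Half of 20 is 10, squared is 100
Add 100 to both sides: x^2 + 20x + 100 = 25
(x + 10)^2 = 25
x + 10 = ±5
x = -10 + 5 = -5 or x = -10 - 5 = -15

x = -15, x = -5


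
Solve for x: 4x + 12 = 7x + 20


Starting with: 4x + 12 = 7x + 20
Move all x terms to left: (4 - 7)x = 20 - 12
Simplify: -3x = 8
Divide both sides by -3: x = -8/3

x = -8/3


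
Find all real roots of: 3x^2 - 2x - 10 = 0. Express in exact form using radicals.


Using the quadratic formula: x = (-b ± sqrt(b^2 - 4ac)) / (2a)
Here a = 3, b = -2, c = -10
Discriminant = b^2 - 4ac = (-2)^2 - 4(3)(-10) = 4 + 120 = 124
Since discriminant = 124 > 0, there are two real roots.
x = (2 ± 2*sqrt(31)) / 6
Simplifying: x = (1 ± sqrt(31)) / 3
Numerically: x ≈ 2.1893 or x ≈ -1.5226

x = (1 + sqrt(31)) / 3 or x = (1 - sqrt(31)) / 3


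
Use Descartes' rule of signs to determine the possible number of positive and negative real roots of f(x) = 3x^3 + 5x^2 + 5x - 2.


Descartes' rule of signs:

For positive roots, count sign changes in f(x) = 3x^3 + 5x^2 + 5x - 2:
Signs of coefficients: +, +, +, -
Number of sign changes: 1
Possible positive real roots: 1

For negative roots, examine f(-x) = -3x^3 + 5x^2 - 5x - 2:
Signs of coefficients: -, +, -, -
Number of sign changes: 2
Possible negative real roots: 2, 0

Positive roots: 1; Negative roots: 2 or 0


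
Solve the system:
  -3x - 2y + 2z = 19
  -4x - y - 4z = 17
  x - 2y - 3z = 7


Using Cramer's rule. Expand each determinant along the first row.
D  = (-3)*[(-1)*(-3) - (-4)*(-2)] - (-2)*[(-4)*(-3) - (-4)*1] + 2*[(-4)*(-2) - (-1)*1]
  = (-3)*(-5) - (-2)*(16) + 2*(9) = 65
Dx = 19*[(-1)*(-3) - (-4)*(-2)] - (-2)*[17*(-3) - (-4)*7] + 2*[17*(-2) - (-1)*7]
  = 19*(-5) - (-2)*(-23) + 2*(-27) = -195
Dy = (-3)*[17*(-3) - (-4)*7] - 19*[(-4)*(-3) - (-4)*1] + 2*[(-4)*7 - 17*1]
  = (-3)*(-23) - 19*(16) + 2*(-45) = -325
Dz = (-3)*[(-1)*7 - 17*(-2)] - (-2)*[(-4)*7 - 17*1] + 19*[(-4)*(-2) - (-1)*1]
  = (-3)*(27) - (-2)*(-45) + 19*(9) = 0
x = Dx/D = -195/65 = -3, y = Dy/D = -325/65 = -5, z = Dz/D = 0/65 = 0
Check eq1: (-3)(-3) + (-2)(-5) + (2)(0) = 19 = 19 ✓
Check eq2: (-4)(-3) + (-1)(-5) + (-4)(0) = 17 = 17 ✓
Check eq3: (1)(-3) + (-2)(-5) + (-3)(0) = 7 = 7 ✓

x = -3, y = -5, z = 0


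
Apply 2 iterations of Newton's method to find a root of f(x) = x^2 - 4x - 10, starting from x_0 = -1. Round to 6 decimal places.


Newton's method: x_(n+1) = x_n - f(x_n)/f'(x_n)
f(x) = x^2 - 4x - 10
f'(x) = 2x - 4

Iteration 1:
  f(-1.000000) = -5.000000
  f'(-1.000000) = -6.000000
  x_1 = -1.000000 - (-5.000000)/(-6.000000) = -1.833333

Iteration 2:
  f(-1.833333) = 0.694444
  f'(-1.833333) = -7.666667
  x_2 = -1.833333 - (0.694444)/(-7.666667) = -1.742754

x_2 = -1.742754


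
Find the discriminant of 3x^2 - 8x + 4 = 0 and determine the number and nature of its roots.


For ax^2 + bx + c = 0, discriminant D = b^2 - 4ac
Here a = 3, b = -8, c = 4
D = (-8)^2 - 4(3)(4) = 64 - 48 = 16

D = 16 > 0 and is a perfect square (sqrt = 4)
The equation has 2 distinct real rational roots.

Discriminant = 16, 2 distinct real rational roots


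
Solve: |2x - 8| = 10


An absolute value equation |expr| = 10 gives two cases:
Case 1: 2x - 8 = 10
  2x = 18, so x = 9
Case 2: 2x - 8 = -10
  2x = -2, so x = -1

x = -1, x = 9


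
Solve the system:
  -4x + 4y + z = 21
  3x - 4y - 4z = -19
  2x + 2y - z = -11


Using Cramer's rule. Expand each determinant along the first row.
D  = (-4)*[(-4)*(-1) - (-4)*2] - 4*[3*(-1) - (-4)*2] + 1*[3*2 - (-4)*2]
  = (-4)*(12) - 4*(5) + 1*(14) = -54
Dx = 21*[(-4)*(-1) - (-4)*2] - 4*[(-19)*(-1) - (-4)*(-11)] + 1*[(-19)*2 - (-4)*(-11)]
  = 21*(12) - 4*(-25) + 1*(-82) = 270
Dy = (-4)*[(-19)*(-1) - (-4)*(-11)] - 21*[3*(-1) - (-4)*2] + 1*[3*(-11) - (-19)*2]
  = (-4)*(-25) - 21*(5) + 1*(5) = 0
Dz = (-4)*[(-4)*(-11) - (-19)*2] - 4*[3*(-11) - (-19)*2] + 21*[3*2 - (-4)*2]
  = (-4)*(82) - 4*(5) + 21*(14) = -54
x = Dx/D = 270/-54 = -5, y = Dy/D = 0/-54 = 0, z = Dz/D = -54/-54 = 1
Check eq1: (-4)(-5) + (4)(0) + (1)(1) = 21 = 21 ✓
Check eq2: (3)(-5) + (-4)(0) + (-4)(1) = -19 = -19 ✓
Check eq3: (2)(-5) + (2)(0) + (-1)(1) = -11 = -11 ✓

x = -5, y = 0, z = 1


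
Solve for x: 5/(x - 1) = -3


Multiply both sides by (x - 1): 5 = -3(x - 1)
Distribute: 5 = -3x + 3
-3x = 5 - 3 = 2
x = -2/3

x = -2/3


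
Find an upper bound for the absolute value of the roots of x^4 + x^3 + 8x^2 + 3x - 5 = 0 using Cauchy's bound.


Cauchy's bound: all roots r satisfy |r| <= 1 + max(|a_i/a_n|) for i = 0,...,n-1
where a_n is the leading coefficient.

Coefficients: [1, 1, 8, 3, -5]
Leading coefficient a_n = 1
Ratios |a_i/a_n|: 1, 8, 3, 5
Maximum ratio: 8
Cauchy's bound: |r| <= 1 + 8 = 9

Upper bound = 9


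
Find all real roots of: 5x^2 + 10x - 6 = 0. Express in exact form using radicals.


Using the quadratic formula: x = (-b ± sqrt(b^2 - 4ac)) / (2a)
Here a = 5, b = 10, c = -6
Discriminant = b^2 - 4ac = 10^2 - 4(5)(-6) = 100 + 120 = 220
Since discriminant = 220 > 0, there are two real roots.
x = (-10 ± 2*sqrt(55)) / 10
Simplifying: x = (-5 ± sqrt(55)) / 5
Numerically: x ≈ 0.4832 or x ≈ -2.4832

x = (-5 + sqrt(55)) / 5 or x = (-5 - sqrt(55)) / 5


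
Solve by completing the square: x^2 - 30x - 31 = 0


Start: x^2 - 30x - 31 = 0
Move constant: x^2 - 30x = 31
Half of -30 is -15, squared is 225
Add 225 to both sides: x^2 - 30x + 225 = 256
(x - 15)^2 = 256
x - 15 = ±16
x = 15 + 16 = 31 or x = 15 - 16 = -1

x = -1, x = 31


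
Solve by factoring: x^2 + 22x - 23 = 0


We need two numbers that multiply to -23 and add to 22.
Those numbers are 23 and -1 (since 23 * (-1) = -23 and 23 + (-1) = 22).
So x^2 + 22x - 23 = (x + 23)(x - 1) = 0
Setting each factor to zero: x = -23 or x = 1

x = -23, x = 1


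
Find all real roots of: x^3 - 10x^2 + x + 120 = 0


Let p(x) = x^3 - 10x^2 + x + 120. By the rational root theorem (leading coefficient 1), any rational root is an integer divisor of 120: try ±1, ±2, ... in turn.
Test x = 1: value = 112 ≠ 0.
Test x = -1: value = 108 ≠ 0.
Test x = 2: value = 90 ≠ 0.
Test x = -2: value = 70 ≠ 0.
Test x = 3: value = 60 ≠ 0.
Test x = -3: value = 0 ✓, so (x + 3) is a factor.
Synthetic division by (x + 3): bring down 1; 1(-3) - 10 = -13; (-13)(-3) + 1 = 40; 40(-3) + 120 = 0 → quotient x^2 - 13x + 40, remainder 0.
Solve the quadratic x^2 - 13x + 40 = 0: discriminant = (-13)^2 - 4(1)(40) = 169 - 160 = 9.
sqrt(9) = 3, so x = (13 ± 3)/2: x = 8 or x = 5.

x = -3, x = 5, x = 8


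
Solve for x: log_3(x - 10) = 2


Convert to exponential form: x - 10 = 3^2 = 9
x = 9 + 10 = 19
Check: log_3(19 - 10) = log_3(9) = log_3(9) = 2 ✓

x = 19


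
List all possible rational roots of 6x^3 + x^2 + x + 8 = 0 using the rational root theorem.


Rational root theorem: possible roots are ±p/q where:
  p divides the constant term (8): p ∈ {1, 2, 4, 8}
  q divides the leading coefficient (6): q ∈ {1, 2, 3, 6}

All possible rational roots: -8, -4, -8/3, -2, -4/3, -1, -2/3, -1/2, -1/3, -1/6, 1/6, 1/3, 1/2, 2/3, 1, 4/3, 2, 8/3, 4, 8

-8, -4, -8/3, -2, -4/3, -1, -2/3, -1/2, -1/3, -1/6, 1/6, 1/3, 1/2, 2/3, 1, 4/3, 2, 8/3, 4, 8


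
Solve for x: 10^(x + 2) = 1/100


Express both sides with the same base.
1/100 = 10^(-2)
Since the bases match, equate exponents: x + 2 = -2
So x = -2 - (2) = -4

x = -4


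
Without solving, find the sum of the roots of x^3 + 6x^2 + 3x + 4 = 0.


By Vieta's formulas for x^3 + bx^2 + cx + d = 0:
  r1 + r2 + r3 = -b/a = -6
  r1*r2 + r1*r3 + r2*r3 = c/a = 3
  r1*r2*r3 = -d/a = -4


Sum = -6


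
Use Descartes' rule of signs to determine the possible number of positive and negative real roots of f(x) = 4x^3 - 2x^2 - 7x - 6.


Descartes' rule of signs:

For positive roots, count sign changes in f(x) = 4x^3 - 2x^2 - 7x - 6:
Signs of coefficients: +, -, -, -
Number of sign changes: 1
Possible positive real roots: 1

For negative roots, examine f(-x) = -4x^3 - 2x^2 + 7x - 6:
Signs of coefficients: -, -, +, -
Number of sign changes: 2
Possible negative real roots: 2, 0

Positive roots: 1; Negative roots: 2 or 0


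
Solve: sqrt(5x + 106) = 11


Square both sides: 5x + 106 = 11^2 = 121
5x = 121 - 106 = 15
x = 3
Check: sqrt(5*3 + 106) = sqrt(121) = 11 ✓

x = 3


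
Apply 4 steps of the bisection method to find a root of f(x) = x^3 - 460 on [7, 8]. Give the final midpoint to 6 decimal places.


f(x) = x^3 - 460
f(7) = -117 < 0
f(8) = 52 > 0

Step 1: midpoint = (7.000000 + 8.000000)/2 = 7.500000
  f(7.500000) = -38.125000
  f(mid) < 0, so root is in [7.500000, 8.000000]

Step 2: midpoint = (7.500000 + 8.000000)/2 = 7.750000
  f(7.750000) = 5.484375
  f(mid) > 0, so root is in [7.500000, 7.750000]

Step 3: midpoint = (7.500000 + 7.750000)/2 = 7.625000
  f(7.625000) = -16.677734
  f(mid) < 0, so root is in [7.625000, 7.750000]

Step 4: midpoint = (7.625000 + 7.750000)/2 = 7.687500
  f(7.687500) = -5.686768
  f(mid) < 0, so root is in [7.687500, 7.750000]

midpoint = 7.687500


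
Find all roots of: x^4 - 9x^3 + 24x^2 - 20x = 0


The constant term is 0, so x = 0 is a root. Factor out x:
  x^3 - 9x^2 + 24x - 20 = 0
Let p(x) = x^3 - 9x^2 + 24x - 20. By the rational root theorem (leading coefficient 1), any rational root is an integer divisor of 20: try ±1, ±2, ... in turn.
Test x = 1: value = -4 ≠ 0.
Test x = -1: value = -54 ≠ 0.
Test x = 2: value = 0 ✓, so (x - 2) is a factor.
Synthetic division by (x - 2): bring down 1; 1(2) - 9 = -7; (-7)(2) + 24 = 10; 10(2) - 20 = 0 → quotient x^2 - 7x + 10, remainder 0.
Solve the quadratic x^2 - 7x + 10 = 0: discriminant = (-7)^2 - 4(1)(10) = 49 - 40 = 9.
sqrt(9) = 3, so x = (7 ± 3)/2: x = 5 or x = 2.
Collecting all roots found:

x = 0, x = 2 (multiplicity 2), x = 5


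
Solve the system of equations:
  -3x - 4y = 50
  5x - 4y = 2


Using Cramer's rule:
Determinant D = (-3)(-4) - (5)(-4) = 12 + 20 = 32
Dx = (50)(-4) - (2)(-4) = -200 + 8 = -192
Dy = (-3)(2) - (5)(50) = -6 - 250 = -256
x = Dx/D = -192/32 = -6
y = Dy/D = -256/32 = -8

x = -6, y = -8


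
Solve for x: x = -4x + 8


Starting with: x = -4x + 8
Move all x terms to left: (1 + 4)x = 8 - 0
Simplify: 5x = 8
Divide both sides by 5: x = 8/5

x = 8/5


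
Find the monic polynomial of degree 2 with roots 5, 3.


A monic polynomial with roots 5, 3 is:
p(x) = (x - 5)(x - 3)
After multiplying by (x - 5): x - 5
After multiplying by (x - 3): x^2 - 8x + 15

x^2 - 8x + 15


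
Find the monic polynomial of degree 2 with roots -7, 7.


A monic polynomial with roots -7, 7 is:
p(x) = (x + 7)(x - 7)
After multiplying by (x + 7): x + 7
After multiplying by (x - 7): x^2 - 49

x^2 - 49


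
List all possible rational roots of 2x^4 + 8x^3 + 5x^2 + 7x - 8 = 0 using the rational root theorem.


Rational root theorem: possible roots are ±p/q where:
  p divides the constant term (-8): p ∈ {1, 2, 4, 8}
  q divides the leading coefficient (2): q ∈ {1, 2}

All possible rational roots: -8, -4, -2, -1, -1/2, 1/2, 1, 2, 4, 8

-8, -4, -2, -1, -1/2, 1/2, 1, 2, 4, 8


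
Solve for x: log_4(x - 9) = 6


Convert to exponential form: x - 9 = 4^6 = 4096
x = 4096 + 9 = 4105
Check: log_4(4105 - 9) = log_4(4096) = log_4(4096) = 6 ✓

x = 4105


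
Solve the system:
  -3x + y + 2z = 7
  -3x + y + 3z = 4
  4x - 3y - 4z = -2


Using Cramer's rule. Expand each determinant along the first row.
D  = (-3)*[1*(-4) - 3*(-3)] - 1*[(-3)*(-4) - 3*4] + 2*[(-3)*(-3) - 1*4]
  = (-3)*(5) - 1*(0) + 2*(5) = -5
Dx = 7*[1*(-4) - 3*(-3)] - 1*[4*(-4) - 3*(-2)] + 2*[4*(-3) - 1*(-2)]
  = 7*(5) - 1*(-10) + 2*(-10) = 25
Dy = (-3)*[4*(-4) - 3*(-2)] - 7*[(-3)*(-4) - 3*4] + 2*[(-3)*(-2) - 4*4]
  = (-3)*(-10) - 7*(0) + 2*(-10) = 10
Dz = (-3)*[1*(-2) - 4*(-3)] - 1*[(-3)*(-2) - 4*4] + 7*[(-3)*(-3) - 1*4]
  = (-3)*(10) - 1*(-10) + 7*(5) = 15
x = Dx/D = 25/-5 = -5, y = Dy/D = 10/-5 = -2, z = Dz/D = 15/-5 = -3
Check eq1: (-3)(-5) + (1)(-2) + (2)(-3) = 7 = 7 ✓
Check eq2: (-3)(-5) + (1)(-2) + (3)(-3) = 4 = 4 ✓
Check eq3: (4)(-5) + (-3)(-2) + (-4)(-3) = -2 = -2 ✓

x = -5, y = -2, z = -3


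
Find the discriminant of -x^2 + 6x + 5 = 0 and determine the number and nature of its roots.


For ax^2 + bx + c = 0, discriminant D = b^2 - 4ac
Here a = -1, b = 6, c = 5
D = (6)^2 - 4(-1)(5) = 36 + 20 = 56

D = 56 > 0 but not a perfect square
The equation has 2 distinct real irrational roots.

Discriminant = 56, 2 distinct real irrational roots


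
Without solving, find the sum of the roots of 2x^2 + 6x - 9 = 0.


By Vieta's formulas for ax^2 + bx + c = 0:
  Sum of roots = -b/a
  Product of roots = c/a

Here a = 2, b = 6, c = -9
Sum = -(6)/2 = -3
Product = -9/2 = -9/2

Sum = -3


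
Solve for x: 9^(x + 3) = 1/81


Express both sides with the same base.
1/81 = 9^(-2)
Since the bases match, equate exponents: x + 3 = -2
So x = -2 - (3) = -5

x = -5


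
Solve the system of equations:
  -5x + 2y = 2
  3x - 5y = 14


Using Cramer's rule:
Determinant D = (-5)(-5) - (3)(2) = 25 - 6 = 19
Dx = (2)(-5) - (14)(2) = -10 - 28 = -38
Dy = (-5)(14) - (3)(2) = -70 - 6 = -76
x = Dx/D = -38/19 = -2
y = Dy/D = -76/19 = -4

x = -2, y = -4


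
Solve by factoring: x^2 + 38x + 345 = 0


We need two numbers that multiply to 345 and add to 38.
Those numbers are 15 and 23 (since 15 * 23 = 345 and 15 + 23 = 38).
So x^2 + 38x + 345 = (x + 15)(x + 23) = 0
Setting each factor to zero: x = -15 or x = -23

x = -23, x = -15


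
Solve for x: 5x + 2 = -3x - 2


Starting with: 5x + 2 = -3x - 2
Move all x terms to left: (5 + 3)x = -2 - 2
Simplify: 8x = -4
Divide both sides by 8: x = -1/2

x = -1/2


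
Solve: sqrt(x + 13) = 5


Square both sides: x + 13 = 5^2 = 25
x = 25 - 13 = 12
x = 12
Check: sqrt(1*12 + 13) = sqrt(25) = 5 ✓

x = 12


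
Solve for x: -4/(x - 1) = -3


Multiply both sides by (x - 1): -4 = -3(x - 1)
Distribute: -4 = -3x + 3
-3x = -4 - 3 = -7
x = 7/3

x = 7/3


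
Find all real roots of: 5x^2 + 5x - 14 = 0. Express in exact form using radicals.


Using the quadratic formula: x = (-b ± sqrt(b^2 - 4ac)) / (2a)
Here a = 5, b = 5, c = -14
Discriminant = b^2 - 4ac = 5^2 - 4(5)(-14) = 25 + 280 = 305
Since discriminant = 305 > 0, there are two real roots.
x = (-5 ± sqrt(305)) / 10
Numerically: x ≈ 1.2464 or x ≈ -2.2464

x = (-5 + sqrt(305)) / 10 or x = (-5 - sqrt(305)) / 10


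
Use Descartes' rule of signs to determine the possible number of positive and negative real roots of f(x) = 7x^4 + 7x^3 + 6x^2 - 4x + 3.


Descartes' rule of signs:

For positive roots, count sign changes in f(x) = 7x^4 + 7x^3 + 6x^2 - 4x + 3:
Signs of coefficients: +, +, +, -, +
Number of sign changes: 2
Possible positive real roots: 2, 0

For negative roots, examine f(-x) = 7x^4 - 7x^3 + 6x^2 + 4x + 3:
Signs of coefficients: +, -, +, +, +
Number of sign changes: 2
Possible negative real roots: 2, 0

Positive roots: 2 or 0; Negative roots: 2 or 0


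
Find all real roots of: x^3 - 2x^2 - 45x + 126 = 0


Let p(x) = x^3 - 2x^2 - 45x + 126. By the rational root theorem (leading coefficient 1), any rational root is an integer divisor of 126: try ±1, ±2, ... in turn.
Test x = 1: value = 80 ≠ 0.
Test x = -1: value = 168 ≠ 0.
Test x = 2: value = 36 ≠ 0.
Test x = -2: value = 200 ≠ 0.
Test x = 3: value = 0 ✓, so (x - 3) is a factor.
Synthetic division by (x - 3): bring down 1; 1(3) - 2 = 1; 1(3) - 45 = -42; (-42)(3) + 126 = 0 → quotient x^2 + x - 42, remainder 0.
Solve the quadratic x^2 + x - 42 = 0: discriminant = 1^2 - 4(1)(-42) = 1 + 168 = 169.
sqrt(169) = 13, so x = (-1 ± 13)/2: x = 6 or x = -7.

x = -7, x = 3, x = 6


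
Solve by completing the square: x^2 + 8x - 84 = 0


Start: x^2 + 8x - 84 = 0
Move constant: x^2 + 8x = 84
Half of 8 is 4, squared is 16
Add 16 to both sides: x^2 + 8x + 16 = 100
(x + 4)^2 = 100
x + 4 = ±10
x = -4 + 10 = 6 or x = -4 - 10 = -14

x = -14, x = 6


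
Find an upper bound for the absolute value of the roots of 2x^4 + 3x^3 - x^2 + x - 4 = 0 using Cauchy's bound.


Cauchy's bound: all roots r satisfy |r| <= 1 + max(|a_i/a_n|) for i = 0,...,n-1
where a_n is the leading coefficient.

Coefficients: [2, 3, -1, 1, -4]
Leading coefficient a_n = 2
Ratios |a_i/a_n|: 3/2, 1/2, 1/2, 2
Maximum ratio: 2
Cauchy's bound: |r| <= 1 + 2 = 3

Upper bound = 3


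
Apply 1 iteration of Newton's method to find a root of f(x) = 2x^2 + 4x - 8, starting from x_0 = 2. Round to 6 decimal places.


Newton's method: x_(n+1) = x_n - f(x_n)/f'(x_n)
f(x) = 2x^2 + 4x - 8
f'(x) = 4x + 4

Iteration 1:
  f(2.000000) = 8.000000
  f'(2.000000) = 12.000000
  x_1 = 2.000000 - (8.000000)/(12.000000) = 1.333333

x_1 = 1.333333


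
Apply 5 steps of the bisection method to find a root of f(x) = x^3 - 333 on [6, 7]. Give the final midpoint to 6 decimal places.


f(x) = x^3 - 333
f(6) = -117 < 0
f(7) = 10 > 0

Step 1: midpoint = (6.000000 + 7.000000)/2 = 6.500000
  f(6.500000) = -58.375000
  f(mid) < 0, so root is in [6.500000, 7.000000]

Step 2: midpoint = (6.500000 + 7.000000)/2 = 6.750000
  f(6.750000) = -25.453125
  f(mid) < 0, so root is in [6.750000, 7.000000]

Step 3: midpoint = (6.750000 + 7.000000)/2 = 6.875000
  f(6.875000) = -8.048828
  f(mid) < 0, so root is in [6.875000, 7.000000]

Step 4: midpoint = (6.875000 + 7.000000)/2 = 6.937500
  f(6.937500) = 0.894287
  f(mid) > 0, so root is in [6.875000, 6.937500]

Step 5: midpoint = (6.875000 + 6.937500)/2 = 6.906250
  f(6.906250) = -3.597504
  f(mid) < 0, so root is in [6.906250, 6.937500]

midpoint = 6.906250


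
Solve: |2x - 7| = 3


An absolute value equation |expr| = 3 gives two cases:
Case 1: 2x - 7 = 3
  2x = 10, so x = 5
Case 2: 2x - 7 = -3
  2x = 4, so x = 2

x = 2, x = 5


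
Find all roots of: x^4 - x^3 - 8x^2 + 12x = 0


The constant term is 0, so x = 0 is a root. Factor out x:
  x^3 - x^2 - 8x + 12 = 0
Let p(x) = x^3 - x^2 - 8x + 12. By the rational root theorem (leading coefficient 1), any rational root is an integer divisor of 12: try ±1, ±2, ... in turn.
Test x = 1: value = 4 ≠ 0.
Test x = -1: value = 18 ≠ 0.
Test x = 2: value = 0 ✓, so (x - 2) is a factor.
Synthetic division by (x - 2): bring down 1; 1(2) - 1 = 1; 1(2) - 8 = -6; (-6)(2) + 12 = 0 → quotient x^2 + x - 6, remainder 0.
Solve the quadratic x^2 + x - 6 = 0: discriminant = 1^2 - 4(1)(-6) = 1 + 24 = 25.
sqrt(25) = 5, so x = (-1 ± 5)/2: x = 2 or x = -3.
Collecting all roots found:

x = -3, x = 0, x = 2 (multiplicity 2)


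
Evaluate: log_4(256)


We need the exponent such that 4^? = 256
4^4 = 256
Therefore log_4(256) = 4

4


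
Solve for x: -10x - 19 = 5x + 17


Starting with: -10x - 19 = 5x + 17
Move all x terms to left: (-10 - 5)x = 17 + 19
Simplify: -15x = 36
Divide both sides by -15: x = -12/5

x = -12/5


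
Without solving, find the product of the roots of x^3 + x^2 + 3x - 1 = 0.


By Vieta's formulas for x^3 + bx^2 + cx + d = 0:
  r1 + r2 + r3 = -b/a = -1
  r1*r2 + r1*r3 + r2*r3 = c/a = 3
  r1*r2*r3 = -d/a = 1


Product = 1


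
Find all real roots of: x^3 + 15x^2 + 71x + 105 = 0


Let p(x) = x^3 + 15x^2 + 71x + 105. By the rational root theorem (leading coefficient 1), any rational root is an integer divisor of 105: try ±1, ±2, ... in turn.
Test x = 1: value = 192 ≠ 0.
Test x = -1: value = 48 ≠ 0.
Test x = 3: value = 480 ≠ 0.
Test x = -3: value = 0 ✓, so (x + 3) is a factor.
Synthetic division by (x + 3): bring down 1; 1(-3) + 15 = 12; 12(-3) + 71 = 35; 35(-3) + 105 = 0 → quotient x^2 + 12x + 35, remainder 0.
Solve the quadratic x^2 + 12x + 35 = 0: discriminant = 12^2 - 4(1)(35) = 144 - 140 = 4.
sqrt(4) = 2, so x = (-12 ± 2)/2: x = -5 or x = -7.

x = -7, x = -5, x = -3


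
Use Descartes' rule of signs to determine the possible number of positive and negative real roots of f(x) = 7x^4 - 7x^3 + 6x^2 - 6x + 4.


Descartes' rule of signs:

For positive roots, count sign changes in f(x) = 7x^4 - 7x^3 + 6x^2 - 6x + 4:
Signs of coefficients: +, -, +, -, +
Number of sign changes: 4
Possible positive real roots: 4, 2, 0

For negative roots, examine f(-x) = 7x^4 + 7x^3 + 6x^2 + 6x + 4:
Signs of coefficients: +, +, +, +, +
Number of sign changes: 0
Possible negative real roots: 0

Positive roots: 4 or 2 or 0; Negative roots: 0


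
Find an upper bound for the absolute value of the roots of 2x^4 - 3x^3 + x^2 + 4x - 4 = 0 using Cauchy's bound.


Cauchy's bound: all roots r satisfy |r| <= 1 + max(|a_i/a_n|) for i = 0,...,n-1
where a_n is the leading coefficient.

Coefficients: [2, -3, 1, 4, -4]
Leading coefficient a_n = 2
Ratios |a_i/a_n|: 3/2, 1/2, 2, 2
Maximum ratio: 2
Cauchy's bound: |r| <= 1 + 2 = 3

Upper bound = 3


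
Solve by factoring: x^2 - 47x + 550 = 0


We need two numbers that multiply to 550 and add to -47.
Those numbers are -25 and -22 (since (-25) * (-22) = 550 and (-25) + (-22) = -47).
So x^2 - 47x + 550 = (x - 25)(x - 22) = 0
Setting each factor to zero: x = 25 or x = 22

x = 22, x = 25


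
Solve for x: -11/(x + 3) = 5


Multiply both sides by (x + 3): -11 = 5(x + 3)
Distribute: -11 = 5x + 15
5x = -11 - 15 = -26
x = -26/5

x = -26/5


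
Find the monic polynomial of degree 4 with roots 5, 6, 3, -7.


A monic polynomial with roots 5, 6, 3, -7 is:
p(x) = (x - 5)(x - 6)(x - 3)(x + 7)
After multiplying by (x - 5): x - 5
After multiplying by (x - 6): x^2 - 11x + 30
After multiplying by (x - 3): x^3 - 14x^2 + 63x - 90
After multiplying by (x + 7): x^4 - 7x^3 - 35x^2 + 351x - 630

x^4 - 7x^3 - 35x^2 + 351x - 630


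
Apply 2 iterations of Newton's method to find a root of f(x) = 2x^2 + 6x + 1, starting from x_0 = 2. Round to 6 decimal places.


Newton's method: x_(n+1) = x_n - f(x_n)/f'(x_n)
f(x) = 2x^2 + 6x + 1
f'(x) = 4x + 6

Iteration 1:
  f(2.000000) = 21.000000
  f'(2.000000) = 14.000000
  x_1 = 2.000000 - (21.000000)/(14.000000) = 0.500000

Iteration 2:
  f(0.500000) = 4.500000
  f'(0.500000) = 8.000000
  x_2 = 0.500000 - (4.500000)/(8.000000) = -0.062500

x_2 = -0.062500


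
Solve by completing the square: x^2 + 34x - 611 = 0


Start: x^2 + 34x - 611 = 0
Move constant: x^2 + 34x = 611
Half of 34 is 17, squared is 289
Add 289 to both sides: x^2 + 34x + 289 = 900
(x + 17)^2 = 900
x + 17 = ±30
x = -17 + 30 = 13 or x = -17 - 30 = -47

x = -47, x = 13


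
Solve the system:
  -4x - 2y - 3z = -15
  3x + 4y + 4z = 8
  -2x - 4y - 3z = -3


Using Cramer's rule. Expand each determinant along the first row.
D  = (-4)*[4*(-3) - 4*(-4)] - (-2)*[3*(-3) - 4*(-2)] + (-3)*[3*(-4) - 4*(-2)]
  = (-4)*(4) - (-2)*(-1) + (-3)*(-4) = -6
Dx = (-15)*[4*(-3) - 4*(-4)] - (-2)*[8*(-3) - 4*(-3)] + (-3)*[8*(-4) - 4*(-3)]
  = (-15)*(4) - (-2)*(-12) + (-3)*(-20) = -24
Dy = (-4)*[8*(-3) - 4*(-3)] - (-15)*[3*(-3) - 4*(-2)] + (-3)*[3*(-3) - 8*(-2)]
  = (-4)*(-12) - (-15)*(-1) + (-3)*(7) = 12
Dz = (-4)*[4*(-3) - 8*(-4)] - (-2)*[3*(-3) - 8*(-2)] + (-15)*[3*(-4) - 4*(-2)]
  = (-4)*(20) - (-2)*(7) + (-15)*(-4) = -6
x = Dx/D = -24/-6 = 4, y = Dy/D = 12/-6 = -2, z = Dz/D = -6/-6 = 1
Check eq1: (-4)(4) + (-2)(-2) + (-3)(1) = -15 = -15 ✓
Check eq2: (3)(4) + (4)(-2) + (4)(1) = 8 = 8 ✓
Check eq3: (-2)(4) + (-4)(-2) + (-3)(1) = -3 = -3 ✓

x = 4, y = -2, z = 1


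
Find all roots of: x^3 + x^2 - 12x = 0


The constant term is 0, so x = 0 is a root. Factor out x:
  x^2 + x - 12 = 0
Solve the quadratic x^2 + x - 12 = 0: discriminant = 1^2 - 4(1)(-12) = 1 + 48 = 49.
sqrt(49) = 7, so x = (-1 ± 7)/2: x = 3 or x = -4.
Collecting all roots found:

x = -4, x = 0, x = 3


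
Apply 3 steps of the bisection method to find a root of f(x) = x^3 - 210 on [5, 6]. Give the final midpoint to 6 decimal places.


f(x) = x^3 - 210
f(5) = -85 < 0
f(6) = 6 > 0

Step 1: midpoint = (5.000000 + 6.000000)/2 = 5.500000
  f(5.500000) = -43.625000
  f(mid) < 0, so root is in [5.500000, 6.000000]

Step 2: midpoint = (5.500000 + 6.000000)/2 = 5.750000
  f(5.750000) = -19.890625
  f(mid) < 0, so root is in [5.750000, 6.000000]

Step 3: midpoint = (5.750000 + 6.000000)/2 = 5.875000
  f(5.875000) = -7.220703
  f(mid) < 0, so root is in [5.875000, 6.000000]

midpoint = 5.875000
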